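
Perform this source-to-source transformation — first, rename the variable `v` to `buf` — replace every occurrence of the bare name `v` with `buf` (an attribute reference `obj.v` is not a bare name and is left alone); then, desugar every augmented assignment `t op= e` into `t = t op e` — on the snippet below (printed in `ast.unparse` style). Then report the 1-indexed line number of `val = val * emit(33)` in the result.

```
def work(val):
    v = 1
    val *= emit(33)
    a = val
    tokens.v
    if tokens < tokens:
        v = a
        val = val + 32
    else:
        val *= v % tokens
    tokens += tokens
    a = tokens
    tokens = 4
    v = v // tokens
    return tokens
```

3

Transformed code:
def work(val):
    buf = 1
    val = val * emit(33)
    a = val
    tokens.v
    if tokens < tokens:
        buf = a
        val = val + 32
    else:
        val = val * (buf % tokens)
    tokens = tokens + tokens
    a = tokens
    tokens = 4
    buf = buf // tokens
    return tokens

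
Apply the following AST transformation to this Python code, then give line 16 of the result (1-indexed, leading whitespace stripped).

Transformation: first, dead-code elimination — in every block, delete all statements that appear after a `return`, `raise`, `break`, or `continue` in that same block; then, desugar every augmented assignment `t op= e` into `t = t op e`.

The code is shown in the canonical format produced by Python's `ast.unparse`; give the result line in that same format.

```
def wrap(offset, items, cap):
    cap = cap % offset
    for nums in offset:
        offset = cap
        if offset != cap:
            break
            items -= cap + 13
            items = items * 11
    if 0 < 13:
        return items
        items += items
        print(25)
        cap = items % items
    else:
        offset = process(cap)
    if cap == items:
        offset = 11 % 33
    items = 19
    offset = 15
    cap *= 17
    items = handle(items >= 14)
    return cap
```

items = handle(items >= 14)

Transformed code:
def wrap(offset, items, cap):
    cap = cap % offset
    for nums in offset:
        offset = cap
        if offset != cap:
            break
    if 0 < 13:
        return items
    else:
        offset = process(cap)
    if cap == items:
        offset = 11 % 33
    items = 19
    offset = 15
    cap = cap * 17
    items = handle(items >= 14)
    return cap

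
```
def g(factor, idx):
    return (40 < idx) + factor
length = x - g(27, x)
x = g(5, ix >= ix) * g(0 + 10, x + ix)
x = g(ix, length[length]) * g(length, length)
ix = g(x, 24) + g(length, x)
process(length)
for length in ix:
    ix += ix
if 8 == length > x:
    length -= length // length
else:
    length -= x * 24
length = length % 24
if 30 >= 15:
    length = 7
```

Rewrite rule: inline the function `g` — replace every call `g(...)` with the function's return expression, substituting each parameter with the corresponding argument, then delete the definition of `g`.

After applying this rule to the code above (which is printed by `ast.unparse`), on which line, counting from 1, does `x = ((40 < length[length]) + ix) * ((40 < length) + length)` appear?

3

Transformed code:
length = x - ((40 < x) + 27)
x = ((40 < (ix >= ix)) + 5) * ((40 < x + ix) + (0 + 10))
x = ((40 < length[length]) + ix) * ((40 < length) + length)
ix = (40 < 24) + x + ((40 < x) + length)
process(length)
for length in ix:
    ix += ix
if 8 == length > x:
    length -= length // length
else:
    length -= x * 24
length = length % 24
if 30 >= 15:
    length = 7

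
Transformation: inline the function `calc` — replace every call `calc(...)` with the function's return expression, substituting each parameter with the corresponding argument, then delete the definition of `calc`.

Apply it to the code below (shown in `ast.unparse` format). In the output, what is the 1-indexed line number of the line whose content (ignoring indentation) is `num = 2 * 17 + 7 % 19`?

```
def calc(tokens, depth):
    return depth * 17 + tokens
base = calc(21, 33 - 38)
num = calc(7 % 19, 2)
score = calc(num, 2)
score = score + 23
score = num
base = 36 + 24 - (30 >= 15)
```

2

Transformed code:
base = (33 - 38) * 17 + 21
num = 2 * 17 + 7 % 19
score = 2 * 17 + num
score = score + 23
score = num
base = 36 + 24 - (30 >= 15)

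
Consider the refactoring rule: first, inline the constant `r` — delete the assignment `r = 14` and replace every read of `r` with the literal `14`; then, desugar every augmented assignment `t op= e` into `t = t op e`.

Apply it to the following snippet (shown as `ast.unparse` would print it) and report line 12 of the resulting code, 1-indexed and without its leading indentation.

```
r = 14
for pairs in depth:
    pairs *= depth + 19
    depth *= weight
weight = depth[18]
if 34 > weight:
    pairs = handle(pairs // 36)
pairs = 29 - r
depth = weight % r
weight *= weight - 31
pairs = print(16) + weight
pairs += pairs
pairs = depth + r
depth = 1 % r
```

Transformed code:
for pairs in depth:
    pairs = pairs * (depth + 19)
    depth = depth * weight
weight = depth[18]
if 34 > weight:
    pairs = handle(pairs // 36)
pairs = 29 - 14
depth = weight % 14
weight = weight * (weight - 31)
pairs = print(16) + weight
pairs = pairs + pairs
pairs = depth + 14
depth = 1 % 14

pairs = depth + 14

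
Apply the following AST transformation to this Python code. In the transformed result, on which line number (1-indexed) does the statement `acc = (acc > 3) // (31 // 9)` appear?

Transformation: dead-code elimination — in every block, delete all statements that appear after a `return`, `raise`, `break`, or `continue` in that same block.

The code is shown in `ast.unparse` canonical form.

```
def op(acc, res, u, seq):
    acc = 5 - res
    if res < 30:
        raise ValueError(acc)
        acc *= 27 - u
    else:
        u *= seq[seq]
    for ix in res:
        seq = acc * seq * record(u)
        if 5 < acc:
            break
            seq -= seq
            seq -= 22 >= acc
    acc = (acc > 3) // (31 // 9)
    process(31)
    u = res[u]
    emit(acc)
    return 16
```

11

Transformed code:
def op(acc, res, u, seq):
    acc = 5 - res
    if res < 30:
        raise ValueError(acc)
    else:
        u *= seq[seq]
    for ix in res:
        seq = acc * seq * record(u)
        if 5 < acc:
            break
    acc = (acc > 3) // (31 // 9)
    process(31)
    u = res[u]
    emit(acc)
    return 16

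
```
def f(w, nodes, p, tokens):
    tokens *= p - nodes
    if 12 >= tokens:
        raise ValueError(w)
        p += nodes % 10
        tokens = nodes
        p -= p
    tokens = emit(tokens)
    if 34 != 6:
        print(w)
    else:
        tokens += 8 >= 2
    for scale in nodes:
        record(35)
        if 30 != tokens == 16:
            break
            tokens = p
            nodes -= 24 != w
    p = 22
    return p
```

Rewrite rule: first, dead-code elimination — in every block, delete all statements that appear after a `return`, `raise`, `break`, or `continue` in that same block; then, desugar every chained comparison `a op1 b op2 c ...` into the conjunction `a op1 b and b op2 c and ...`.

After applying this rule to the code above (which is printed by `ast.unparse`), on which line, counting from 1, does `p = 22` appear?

14

Transformed code:
def f(w, nodes, p, tokens):
    tokens *= p - nodes
    if 12 >= tokens:
        raise ValueError(w)
    tokens = emit(tokens)
    if 34 != 6:
        print(w)
    else:
        tokens += 8 >= 2
    for scale in nodes:
        record(35)
        if 30 != tokens and tokens == 16:
            break
    p = 22
    return p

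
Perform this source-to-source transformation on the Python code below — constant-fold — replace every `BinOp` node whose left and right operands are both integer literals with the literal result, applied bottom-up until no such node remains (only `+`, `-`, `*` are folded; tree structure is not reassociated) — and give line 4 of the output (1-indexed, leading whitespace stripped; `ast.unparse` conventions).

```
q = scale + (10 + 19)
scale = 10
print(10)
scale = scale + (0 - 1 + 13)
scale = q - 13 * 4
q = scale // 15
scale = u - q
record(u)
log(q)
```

scale = scale + 12

Transformed code:
q = scale + 29
scale = 10
print(10)
scale = scale + 12
scale = q - 52
q = scale // 15
scale = u - q
record(u)
log(q)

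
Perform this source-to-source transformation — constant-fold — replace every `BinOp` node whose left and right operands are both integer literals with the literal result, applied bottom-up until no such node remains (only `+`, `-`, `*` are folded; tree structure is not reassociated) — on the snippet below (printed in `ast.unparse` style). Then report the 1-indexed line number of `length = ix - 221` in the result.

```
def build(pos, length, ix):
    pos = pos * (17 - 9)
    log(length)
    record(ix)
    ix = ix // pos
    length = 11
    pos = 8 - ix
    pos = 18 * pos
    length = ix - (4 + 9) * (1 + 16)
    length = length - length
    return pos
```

9

Transformed code:
def build(pos, length, ix):
    pos = pos * 8
    log(length)
    record(ix)
    ix = ix // pos
    length = 11
    pos = 8 - ix
    pos = 18 * pos
    length = ix - 221
    length = length - length
    return pos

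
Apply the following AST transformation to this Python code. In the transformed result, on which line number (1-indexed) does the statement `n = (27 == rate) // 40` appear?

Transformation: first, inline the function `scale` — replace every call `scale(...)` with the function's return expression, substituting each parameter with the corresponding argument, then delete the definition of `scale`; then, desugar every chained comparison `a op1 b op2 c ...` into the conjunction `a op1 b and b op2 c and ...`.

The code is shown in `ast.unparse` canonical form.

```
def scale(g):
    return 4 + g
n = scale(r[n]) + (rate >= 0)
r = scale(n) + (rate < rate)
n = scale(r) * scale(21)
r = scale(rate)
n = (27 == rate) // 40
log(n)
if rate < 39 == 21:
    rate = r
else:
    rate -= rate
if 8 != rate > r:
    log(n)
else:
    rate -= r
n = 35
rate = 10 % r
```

Transformed code:
n = 4 + r[n] + (rate >= 0)
r = 4 + n + (rate < rate)
n = (4 + r) * (4 + 21)
r = 4 + rate
n = (27 == rate) // 40
log(n)
if rate < 39 and 39 == 21:
    rate = r
else:
    rate -= rate
if 8 != rate and rate > r:
    log(n)
else:
    rate -= r
n = 35
rate = 10 % r

5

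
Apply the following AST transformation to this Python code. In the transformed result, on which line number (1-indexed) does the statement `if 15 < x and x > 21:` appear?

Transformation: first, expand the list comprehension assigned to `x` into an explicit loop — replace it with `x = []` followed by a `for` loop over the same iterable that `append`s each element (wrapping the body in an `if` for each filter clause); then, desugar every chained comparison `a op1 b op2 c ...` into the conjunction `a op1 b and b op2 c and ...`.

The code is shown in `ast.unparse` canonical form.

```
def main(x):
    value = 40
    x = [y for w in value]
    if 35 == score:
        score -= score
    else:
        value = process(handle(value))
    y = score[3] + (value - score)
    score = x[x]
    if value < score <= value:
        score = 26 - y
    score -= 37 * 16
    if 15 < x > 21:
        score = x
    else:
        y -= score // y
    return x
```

15

Transformed code:
def main(x):
    value = 40
    x = []
    for w in value:
        x.append(y)
    if 35 == score:
        score -= score
    else:
        value = process(handle(value))
    y = score[3] + (value - score)
    score = x[x]
    if value < score and score <= value:
        score = 26 - y
    score -= 37 * 16
    if 15 < x and x > 21:
        score = x
    else:
        y -= score // y
    return x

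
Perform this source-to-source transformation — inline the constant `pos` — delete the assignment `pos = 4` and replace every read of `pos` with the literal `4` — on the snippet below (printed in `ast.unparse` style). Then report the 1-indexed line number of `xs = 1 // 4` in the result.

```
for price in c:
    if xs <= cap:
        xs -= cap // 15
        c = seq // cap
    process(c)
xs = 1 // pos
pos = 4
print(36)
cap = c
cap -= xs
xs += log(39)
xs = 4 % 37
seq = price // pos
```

Transformed code:
for price in c:
    if xs <= cap:
        xs -= cap // 15
        c = seq // cap
    process(c)
xs = 1 // 4
print(36)
cap = c
cap -= xs
xs += log(39)
xs = 4 % 37
seq = price // 4

6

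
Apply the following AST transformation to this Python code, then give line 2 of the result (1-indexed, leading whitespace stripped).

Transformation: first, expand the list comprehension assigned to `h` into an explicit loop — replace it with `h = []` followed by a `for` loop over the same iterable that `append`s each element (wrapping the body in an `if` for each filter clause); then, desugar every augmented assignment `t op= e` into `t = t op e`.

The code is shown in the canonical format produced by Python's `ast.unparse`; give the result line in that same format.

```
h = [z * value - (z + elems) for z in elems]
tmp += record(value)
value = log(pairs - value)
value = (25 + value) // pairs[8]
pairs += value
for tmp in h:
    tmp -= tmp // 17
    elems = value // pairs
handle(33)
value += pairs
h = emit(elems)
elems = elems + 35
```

Transformed code:
h = []
for z in elems:
    h.append(z * value - (z + elems))
tmp = tmp + record(value)
value = log(pairs - value)
value = (25 + value) // pairs[8]
pairs = pairs + value
for tmp in h:
    tmp = tmp - tmp // 17
    elems = value // pairs
handle(33)
value = value + pairs
h = emit(elems)
elems = elems + 35

for z in elems:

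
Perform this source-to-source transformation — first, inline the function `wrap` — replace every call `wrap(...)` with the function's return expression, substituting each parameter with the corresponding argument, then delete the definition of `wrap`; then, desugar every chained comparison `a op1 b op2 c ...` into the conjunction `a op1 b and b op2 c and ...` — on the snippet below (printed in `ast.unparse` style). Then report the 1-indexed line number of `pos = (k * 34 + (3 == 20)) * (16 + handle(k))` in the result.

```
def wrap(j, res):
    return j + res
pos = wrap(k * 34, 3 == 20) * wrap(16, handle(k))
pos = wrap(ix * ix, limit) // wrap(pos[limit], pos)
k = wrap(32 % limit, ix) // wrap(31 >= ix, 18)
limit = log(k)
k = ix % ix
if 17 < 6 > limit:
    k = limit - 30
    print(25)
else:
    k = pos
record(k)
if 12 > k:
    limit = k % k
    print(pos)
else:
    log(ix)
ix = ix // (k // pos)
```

Transformed code:
pos = (k * 34 + (3 == 20)) * (16 + handle(k))
pos = (ix * ix + limit) // (pos[limit] + pos)
k = (32 % limit + ix) // ((31 >= ix) + 18)
limit = log(k)
k = ix % ix
if 17 < 6 and 6 > limit:
    k = limit - 30
    print(25)
else:
    k = pos
record(k)
if 12 > k:
    limit = k % k
    print(pos)
else:
    log(ix)
ix = ix // (k // pos)

1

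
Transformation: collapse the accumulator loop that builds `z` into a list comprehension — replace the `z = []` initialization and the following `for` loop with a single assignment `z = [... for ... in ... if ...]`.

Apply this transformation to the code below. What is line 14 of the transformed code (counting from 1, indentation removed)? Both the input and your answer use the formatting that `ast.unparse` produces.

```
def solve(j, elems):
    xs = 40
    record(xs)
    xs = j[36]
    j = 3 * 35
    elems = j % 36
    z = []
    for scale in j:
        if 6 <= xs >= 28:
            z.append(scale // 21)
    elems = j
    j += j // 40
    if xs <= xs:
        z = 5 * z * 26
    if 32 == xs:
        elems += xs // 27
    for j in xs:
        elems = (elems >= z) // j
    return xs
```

Transformed code:
def solve(j, elems):
    xs = 40
    record(xs)
    xs = j[36]
    j = 3 * 35
    elems = j % 36
    z = [scale // 21 for scale in j if 6 <= xs >= 28]
    elems = j
    j += j // 40
    if xs <= xs:
        z = 5 * z * 26
    if 32 == xs:
        elems += xs // 27
    for j in xs:
        elems = (elems >= z) // j
    return xs

for j in xs:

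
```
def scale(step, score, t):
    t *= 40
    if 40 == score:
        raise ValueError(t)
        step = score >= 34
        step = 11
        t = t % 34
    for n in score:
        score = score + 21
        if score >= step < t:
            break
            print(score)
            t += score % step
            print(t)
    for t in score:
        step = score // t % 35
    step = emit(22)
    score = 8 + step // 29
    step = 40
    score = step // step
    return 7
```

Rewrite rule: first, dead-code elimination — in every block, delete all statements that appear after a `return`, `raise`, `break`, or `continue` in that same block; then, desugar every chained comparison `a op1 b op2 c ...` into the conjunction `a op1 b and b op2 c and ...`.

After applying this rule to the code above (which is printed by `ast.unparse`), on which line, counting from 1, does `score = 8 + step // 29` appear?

12

Transformed code:
def scale(step, score, t):
    t *= 40
    if 40 == score:
        raise ValueError(t)
    for n in score:
        score = score + 21
        if score >= step and step < t:
            break
    for t in score:
        step = score // t % 35
    step = emit(22)
    score = 8 + step // 29
    step = 40
    score = step // step
    return 7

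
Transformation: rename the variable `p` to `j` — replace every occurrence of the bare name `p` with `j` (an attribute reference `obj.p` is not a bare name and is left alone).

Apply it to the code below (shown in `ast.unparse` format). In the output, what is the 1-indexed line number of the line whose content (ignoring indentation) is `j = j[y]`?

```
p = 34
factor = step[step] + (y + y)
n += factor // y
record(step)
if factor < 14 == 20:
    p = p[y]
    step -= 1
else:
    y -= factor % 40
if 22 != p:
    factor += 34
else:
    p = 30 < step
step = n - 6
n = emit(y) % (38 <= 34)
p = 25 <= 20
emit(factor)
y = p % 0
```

Transformed code:
j = 34
factor = step[step] + (y + y)
n += factor // y
record(step)
if factor < 14 == 20:
    j = j[y]
    step -= 1
else:
    y -= factor % 40
if 22 != j:
    factor += 34
else:
    j = 30 < step
step = n - 6
n = emit(y) % (38 <= 34)
j = 25 <= 20
emit(factor)
y = j % 0

6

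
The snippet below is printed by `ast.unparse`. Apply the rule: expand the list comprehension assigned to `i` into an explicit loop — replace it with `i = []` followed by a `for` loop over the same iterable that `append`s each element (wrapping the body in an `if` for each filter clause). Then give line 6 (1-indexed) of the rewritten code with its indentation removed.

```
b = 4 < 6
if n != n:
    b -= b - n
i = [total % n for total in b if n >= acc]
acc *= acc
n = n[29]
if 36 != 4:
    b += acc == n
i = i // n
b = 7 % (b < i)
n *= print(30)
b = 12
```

Transformed code:
b = 4 < 6
if n != n:
    b -= b - n
i = []
for total in b:
    if n >= acc:
        i.append(total % n)
acc *= acc
n = n[29]
if 36 != 4:
    b += acc == n
i = i // n
b = 7 % (b < i)
n *= print(30)
b = 12

if n >= acc:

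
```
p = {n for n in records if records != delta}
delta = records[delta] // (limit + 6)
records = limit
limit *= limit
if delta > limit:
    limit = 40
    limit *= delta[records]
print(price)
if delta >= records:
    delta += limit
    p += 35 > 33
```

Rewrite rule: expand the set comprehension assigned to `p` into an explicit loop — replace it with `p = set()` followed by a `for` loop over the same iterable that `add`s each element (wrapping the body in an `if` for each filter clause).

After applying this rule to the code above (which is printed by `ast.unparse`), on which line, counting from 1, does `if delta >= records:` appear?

12

Transformed code:
p = set()
for n in records:
    if records != delta:
        p.add(n)
delta = records[delta] // (limit + 6)
records = limit
limit *= limit
if delta > limit:
    limit = 40
    limit *= delta[records]
print(price)
if delta >= records:
    delta += limit
    p += 35 > 33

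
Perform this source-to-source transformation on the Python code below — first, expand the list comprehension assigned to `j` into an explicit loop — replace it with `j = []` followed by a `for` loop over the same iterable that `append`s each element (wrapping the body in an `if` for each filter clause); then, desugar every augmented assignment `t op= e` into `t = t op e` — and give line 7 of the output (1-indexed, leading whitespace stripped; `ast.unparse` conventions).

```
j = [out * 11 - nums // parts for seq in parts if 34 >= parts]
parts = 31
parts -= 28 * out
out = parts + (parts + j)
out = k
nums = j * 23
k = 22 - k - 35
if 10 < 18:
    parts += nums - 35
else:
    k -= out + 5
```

out = parts + (parts + j)

Transformed code:
j = []
for seq in parts:
    if 34 >= parts:
        j.append(out * 11 - nums // parts)
parts = 31
parts = parts - 28 * out
out = parts + (parts + j)
out = k
nums = j * 23
k = 22 - k - 35
if 10 < 18:
    parts = parts + (nums - 35)
else:
    k = k - (out + 5)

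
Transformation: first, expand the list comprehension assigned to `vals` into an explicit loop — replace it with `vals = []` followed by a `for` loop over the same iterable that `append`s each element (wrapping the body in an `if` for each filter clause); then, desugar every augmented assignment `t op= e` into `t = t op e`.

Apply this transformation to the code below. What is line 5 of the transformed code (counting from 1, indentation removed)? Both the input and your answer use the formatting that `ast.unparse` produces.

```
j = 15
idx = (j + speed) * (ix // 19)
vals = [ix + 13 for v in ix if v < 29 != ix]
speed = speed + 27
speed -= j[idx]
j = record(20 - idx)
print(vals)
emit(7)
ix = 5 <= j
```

Transformed code:
j = 15
idx = (j + speed) * (ix // 19)
vals = []
for v in ix:
    if v < 29 != ix:
        vals.append(ix + 13)
speed = speed + 27
speed = speed - j[idx]
j = record(20 - idx)
print(vals)
emit(7)
ix = 5 <= j

if v < 29 != ix:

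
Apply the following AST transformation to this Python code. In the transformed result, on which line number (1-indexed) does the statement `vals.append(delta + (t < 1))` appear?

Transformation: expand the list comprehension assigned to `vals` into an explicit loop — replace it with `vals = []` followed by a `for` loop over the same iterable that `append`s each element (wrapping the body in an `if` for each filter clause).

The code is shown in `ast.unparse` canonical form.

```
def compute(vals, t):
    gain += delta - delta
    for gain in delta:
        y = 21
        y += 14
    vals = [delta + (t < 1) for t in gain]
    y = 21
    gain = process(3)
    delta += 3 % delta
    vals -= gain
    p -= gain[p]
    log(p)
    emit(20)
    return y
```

8

Transformed code:
def compute(vals, t):
    gain += delta - delta
    for gain in delta:
        y = 21
        y += 14
    vals = []
    for t in gain:
        vals.append(delta + (t < 1))
    y = 21
    gain = process(3)
    delta += 3 % delta
    vals -= gain
    p -= gain[p]
    log(p)
    emit(20)
    return y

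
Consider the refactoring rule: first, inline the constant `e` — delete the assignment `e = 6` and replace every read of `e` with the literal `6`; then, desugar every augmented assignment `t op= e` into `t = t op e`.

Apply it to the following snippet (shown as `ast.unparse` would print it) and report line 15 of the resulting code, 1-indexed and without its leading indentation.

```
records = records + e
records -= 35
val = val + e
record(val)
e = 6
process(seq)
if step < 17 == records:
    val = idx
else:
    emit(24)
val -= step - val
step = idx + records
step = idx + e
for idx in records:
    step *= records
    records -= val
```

records = records - val

Transformed code:
records = records + 6
records = records - 35
val = val + 6
record(val)
process(seq)
if step < 17 == records:
    val = idx
else:
    emit(24)
val = val - (step - val)
step = idx + records
step = idx + 6
for idx in records:
    step = step * records
    records = records - val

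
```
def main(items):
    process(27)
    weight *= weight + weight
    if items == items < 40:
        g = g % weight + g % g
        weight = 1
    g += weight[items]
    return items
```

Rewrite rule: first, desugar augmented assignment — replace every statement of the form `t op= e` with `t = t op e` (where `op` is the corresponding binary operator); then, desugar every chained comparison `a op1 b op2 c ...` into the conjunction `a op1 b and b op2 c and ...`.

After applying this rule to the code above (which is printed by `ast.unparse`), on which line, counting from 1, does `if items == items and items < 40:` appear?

4

Transformed code:
def main(items):
    process(27)
    weight = weight * (weight + weight)
    if items == items and items < 40:
        g = g % weight + g % g
        weight = 1
    g = g + weight[items]
    return items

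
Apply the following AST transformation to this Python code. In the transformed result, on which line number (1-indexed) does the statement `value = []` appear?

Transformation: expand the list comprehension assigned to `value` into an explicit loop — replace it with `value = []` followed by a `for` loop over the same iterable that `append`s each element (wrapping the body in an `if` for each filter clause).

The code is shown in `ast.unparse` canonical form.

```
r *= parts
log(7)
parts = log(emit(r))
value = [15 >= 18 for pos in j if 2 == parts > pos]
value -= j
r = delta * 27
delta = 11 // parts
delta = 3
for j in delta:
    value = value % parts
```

4

Transformed code:
r *= parts
log(7)
parts = log(emit(r))
value = []
for pos in j:
    if 2 == parts > pos:
        value.append(15 >= 18)
value -= j
r = delta * 27
delta = 11 // parts
delta = 3
for j in delta:
    value = value % parts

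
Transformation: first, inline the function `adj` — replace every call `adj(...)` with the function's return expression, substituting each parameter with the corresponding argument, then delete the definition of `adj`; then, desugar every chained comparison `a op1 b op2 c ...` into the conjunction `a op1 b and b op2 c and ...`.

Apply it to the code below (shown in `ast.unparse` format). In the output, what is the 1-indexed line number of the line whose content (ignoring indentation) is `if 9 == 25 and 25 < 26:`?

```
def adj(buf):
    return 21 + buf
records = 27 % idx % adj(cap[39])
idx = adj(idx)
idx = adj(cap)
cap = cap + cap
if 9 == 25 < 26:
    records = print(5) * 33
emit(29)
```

Transformed code:
records = 27 % idx % (21 + cap[39])
idx = 21 + idx
idx = 21 + cap
cap = cap + cap
if 9 == 25 and 25 < 26:
    records = print(5) * 33
emit(29)

5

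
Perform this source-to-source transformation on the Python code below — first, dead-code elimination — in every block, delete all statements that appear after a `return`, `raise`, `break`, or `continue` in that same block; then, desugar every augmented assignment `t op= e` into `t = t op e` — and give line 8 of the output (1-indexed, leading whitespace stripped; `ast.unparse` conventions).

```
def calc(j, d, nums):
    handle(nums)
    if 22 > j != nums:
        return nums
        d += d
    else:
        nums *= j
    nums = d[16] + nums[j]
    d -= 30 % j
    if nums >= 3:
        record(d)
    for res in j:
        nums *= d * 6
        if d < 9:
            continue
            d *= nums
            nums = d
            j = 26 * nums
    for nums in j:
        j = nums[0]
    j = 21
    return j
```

d = d - 30 % j

Transformed code:
def calc(j, d, nums):
    handle(nums)
    if 22 > j != nums:
        return nums
    else:
        nums = nums * j
    nums = d[16] + nums[j]
    d = d - 30 % j
    if nums >= 3:
        record(d)
    for res in j:
        nums = nums * (d * 6)
        if d < 9:
            continue
    for nums in j:
        j = nums[0]
    j = 21
    return j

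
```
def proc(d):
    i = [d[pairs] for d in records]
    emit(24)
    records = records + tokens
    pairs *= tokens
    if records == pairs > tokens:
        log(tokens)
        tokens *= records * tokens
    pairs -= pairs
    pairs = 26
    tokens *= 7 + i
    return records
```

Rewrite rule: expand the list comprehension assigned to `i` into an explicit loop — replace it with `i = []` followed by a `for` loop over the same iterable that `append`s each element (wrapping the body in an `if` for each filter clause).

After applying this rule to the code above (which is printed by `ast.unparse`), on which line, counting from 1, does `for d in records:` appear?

3

Transformed code:
def proc(d):
    i = []
    for d in records:
        i.append(d[pairs])
    emit(24)
    records = records + tokens
    pairs *= tokens
    if records == pairs > tokens:
        log(tokens)
        tokens *= records * tokens
    pairs -= pairs
    pairs = 26
    tokens *= 7 + i
    return records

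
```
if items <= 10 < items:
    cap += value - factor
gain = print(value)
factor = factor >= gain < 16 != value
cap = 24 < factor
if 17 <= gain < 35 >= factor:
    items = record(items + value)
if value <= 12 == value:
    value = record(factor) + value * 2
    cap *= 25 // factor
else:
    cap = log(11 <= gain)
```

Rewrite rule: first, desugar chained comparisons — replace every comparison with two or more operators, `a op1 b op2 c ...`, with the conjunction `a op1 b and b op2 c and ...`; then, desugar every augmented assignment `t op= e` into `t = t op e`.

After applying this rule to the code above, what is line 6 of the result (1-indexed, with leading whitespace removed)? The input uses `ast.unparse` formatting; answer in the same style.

if 17 <= gain and gain < 35 and (35 >= factor):

Transformed code:
if items <= 10 and 10 < items:
    cap = cap + (value - factor)
gain = print(value)
factor = factor >= gain and gain < 16 and (16 != value)
cap = 24 < factor
if 17 <= gain and gain < 35 and (35 >= factor):
    items = record(items + value)
if value <= 12 and 12 == value:
    value = record(factor) + value * 2
    cap = cap * (25 // factor)
else:
    cap = log(11 <= gain)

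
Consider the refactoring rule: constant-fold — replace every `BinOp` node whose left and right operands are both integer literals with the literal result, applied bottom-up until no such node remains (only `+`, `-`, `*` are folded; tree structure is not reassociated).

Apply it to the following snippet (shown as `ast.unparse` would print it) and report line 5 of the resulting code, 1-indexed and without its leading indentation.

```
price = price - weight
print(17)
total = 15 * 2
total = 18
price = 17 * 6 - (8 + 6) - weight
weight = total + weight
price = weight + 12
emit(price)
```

Transformed code:
price = price - weight
print(17)
total = 30
total = 18
price = 88 - weight
weight = total + weight
price = weight + 12
emit(price)

price = 88 - weight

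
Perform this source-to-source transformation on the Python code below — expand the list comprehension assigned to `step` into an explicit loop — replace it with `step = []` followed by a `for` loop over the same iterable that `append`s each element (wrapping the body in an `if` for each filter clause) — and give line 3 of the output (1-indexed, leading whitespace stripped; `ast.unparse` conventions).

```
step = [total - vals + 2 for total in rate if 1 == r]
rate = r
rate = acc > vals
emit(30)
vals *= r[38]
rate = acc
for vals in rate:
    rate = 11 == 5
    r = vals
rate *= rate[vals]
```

Transformed code:
step = []
for total in rate:
    if 1 == r:
        step.append(total - vals + 2)
rate = r
rate = acc > vals
emit(30)
vals *= r[38]
rate = acc
for vals in rate:
    rate = 11 == 5
    r = vals
rate *= rate[vals]

if 1 == r:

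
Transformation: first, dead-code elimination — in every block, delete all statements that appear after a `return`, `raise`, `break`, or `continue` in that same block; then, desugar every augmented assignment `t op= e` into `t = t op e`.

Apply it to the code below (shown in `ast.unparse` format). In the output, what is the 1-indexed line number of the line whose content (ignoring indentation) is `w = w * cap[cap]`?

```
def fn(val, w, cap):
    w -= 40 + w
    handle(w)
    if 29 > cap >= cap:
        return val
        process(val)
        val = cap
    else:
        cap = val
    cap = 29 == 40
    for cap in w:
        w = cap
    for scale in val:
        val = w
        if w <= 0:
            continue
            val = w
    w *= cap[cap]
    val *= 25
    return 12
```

15

Transformed code:
def fn(val, w, cap):
    w = w - (40 + w)
    handle(w)
    if 29 > cap >= cap:
        return val
    else:
        cap = val
    cap = 29 == 40
    for cap in w:
        w = cap
    for scale in val:
        val = w
        if w <= 0:
            continue
    w = w * cap[cap]
    val = val * 25
    return 12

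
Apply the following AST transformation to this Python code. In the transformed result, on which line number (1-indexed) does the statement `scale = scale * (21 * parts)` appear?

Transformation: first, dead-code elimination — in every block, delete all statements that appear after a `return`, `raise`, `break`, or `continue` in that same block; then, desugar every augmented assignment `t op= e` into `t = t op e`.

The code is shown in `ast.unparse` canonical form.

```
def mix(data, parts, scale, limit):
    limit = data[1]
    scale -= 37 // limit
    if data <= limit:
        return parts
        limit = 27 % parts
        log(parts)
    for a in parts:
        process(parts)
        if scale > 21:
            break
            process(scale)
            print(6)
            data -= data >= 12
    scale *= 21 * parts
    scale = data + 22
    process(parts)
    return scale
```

10

Transformed code:
def mix(data, parts, scale, limit):
    limit = data[1]
    scale = scale - 37 // limit
    if data <= limit:
        return parts
    for a in parts:
        process(parts)
        if scale > 21:
            break
    scale = scale * (21 * parts)
    scale = data + 22
    process(parts)
    return scale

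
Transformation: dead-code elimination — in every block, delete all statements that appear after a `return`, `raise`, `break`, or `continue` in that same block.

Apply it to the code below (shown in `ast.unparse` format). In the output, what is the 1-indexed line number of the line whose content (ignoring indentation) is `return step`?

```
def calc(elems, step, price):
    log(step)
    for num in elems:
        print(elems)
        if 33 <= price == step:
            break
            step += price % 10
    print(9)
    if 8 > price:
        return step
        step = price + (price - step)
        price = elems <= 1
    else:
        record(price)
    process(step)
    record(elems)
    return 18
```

9

Transformed code:
def calc(elems, step, price):
    log(step)
    for num in elems:
        print(elems)
        if 33 <= price == step:
            break
    print(9)
    if 8 > price:
        return step
    else:
        record(price)
    process(step)
    record(elems)
    return 18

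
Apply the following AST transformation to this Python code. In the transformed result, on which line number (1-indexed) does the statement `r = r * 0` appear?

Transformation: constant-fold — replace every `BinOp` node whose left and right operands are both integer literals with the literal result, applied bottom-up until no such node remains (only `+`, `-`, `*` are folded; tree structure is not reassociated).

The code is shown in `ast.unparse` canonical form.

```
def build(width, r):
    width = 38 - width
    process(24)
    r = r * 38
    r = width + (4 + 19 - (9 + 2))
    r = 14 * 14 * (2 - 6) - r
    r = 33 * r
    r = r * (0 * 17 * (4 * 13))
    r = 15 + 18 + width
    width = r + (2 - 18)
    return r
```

Transformed code:
def build(width, r):
    width = 38 - width
    process(24)
    r = r * 38
    r = width + 12
    r = -784 - r
    r = 33 * r
    r = r * 0
    r = 33 + width
    width = r + -16
    return r

8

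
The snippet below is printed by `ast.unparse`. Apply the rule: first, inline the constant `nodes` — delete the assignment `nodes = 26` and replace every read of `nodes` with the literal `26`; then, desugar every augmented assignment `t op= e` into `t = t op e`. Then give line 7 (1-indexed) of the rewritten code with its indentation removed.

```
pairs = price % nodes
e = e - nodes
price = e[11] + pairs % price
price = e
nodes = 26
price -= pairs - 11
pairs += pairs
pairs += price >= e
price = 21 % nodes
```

pairs = pairs + (price >= e)

Transformed code:
pairs = price % 26
e = e - 26
price = e[11] + pairs % price
price = e
price = price - (pairs - 11)
pairs = pairs + pairs
pairs = pairs + (price >= e)
price = 21 % 26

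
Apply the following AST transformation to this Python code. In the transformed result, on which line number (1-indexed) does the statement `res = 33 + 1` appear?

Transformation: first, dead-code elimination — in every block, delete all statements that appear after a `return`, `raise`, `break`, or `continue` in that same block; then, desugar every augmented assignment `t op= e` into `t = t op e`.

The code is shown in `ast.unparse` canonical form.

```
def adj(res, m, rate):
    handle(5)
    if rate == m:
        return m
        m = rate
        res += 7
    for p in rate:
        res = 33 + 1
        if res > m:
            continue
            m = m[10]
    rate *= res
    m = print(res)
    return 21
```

6

Transformed code:
def adj(res, m, rate):
    handle(5)
    if rate == m:
        return m
    for p in rate:
        res = 33 + 1
        if res > m:
            continue
    rate = rate * res
    m = print(res)
    return 21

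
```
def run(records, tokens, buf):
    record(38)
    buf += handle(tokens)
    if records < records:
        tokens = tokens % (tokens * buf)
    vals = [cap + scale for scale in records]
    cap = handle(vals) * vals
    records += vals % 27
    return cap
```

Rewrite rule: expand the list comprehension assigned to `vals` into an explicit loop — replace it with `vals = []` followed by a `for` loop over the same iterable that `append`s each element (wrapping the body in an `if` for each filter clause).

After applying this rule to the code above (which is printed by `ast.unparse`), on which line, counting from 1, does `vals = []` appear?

6

Transformed code:
def run(records, tokens, buf):
    record(38)
    buf += handle(tokens)
    if records < records:
        tokens = tokens % (tokens * buf)
    vals = []
    for scale in records:
        vals.append(cap + scale)
    cap = handle(vals) * vals
    records += vals % 27
    return cap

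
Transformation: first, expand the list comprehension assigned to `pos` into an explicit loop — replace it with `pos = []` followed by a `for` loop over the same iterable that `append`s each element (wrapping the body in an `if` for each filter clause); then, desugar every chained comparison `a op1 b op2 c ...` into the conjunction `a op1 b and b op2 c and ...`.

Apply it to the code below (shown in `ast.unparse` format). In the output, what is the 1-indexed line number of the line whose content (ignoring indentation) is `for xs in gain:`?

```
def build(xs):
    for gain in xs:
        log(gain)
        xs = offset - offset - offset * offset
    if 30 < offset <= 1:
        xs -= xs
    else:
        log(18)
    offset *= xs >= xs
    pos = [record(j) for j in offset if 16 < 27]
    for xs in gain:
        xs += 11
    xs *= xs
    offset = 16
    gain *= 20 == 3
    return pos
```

Transformed code:
def build(xs):
    for gain in xs:
        log(gain)
        xs = offset - offset - offset * offset
    if 30 < offset and offset <= 1:
        xs -= xs
    else:
        log(18)
    offset *= xs >= xs
    pos = []
    for j in offset:
        if 16 < 27:
            pos.append(record(j))
    for xs in gain:
        xs += 11
    xs *= xs
    offset = 16
    gain *= 20 == 3
    return pos

14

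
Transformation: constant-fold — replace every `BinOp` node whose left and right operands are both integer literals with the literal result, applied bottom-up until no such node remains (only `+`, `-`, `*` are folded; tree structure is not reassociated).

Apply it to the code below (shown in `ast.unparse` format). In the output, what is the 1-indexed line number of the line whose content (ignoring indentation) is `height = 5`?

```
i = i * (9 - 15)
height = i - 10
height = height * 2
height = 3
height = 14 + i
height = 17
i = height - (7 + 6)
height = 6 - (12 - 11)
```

8

Transformed code:
i = i * -6
height = i - 10
height = height * 2
height = 3
height = 14 + i
height = 17
i = height - 13
height = 5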